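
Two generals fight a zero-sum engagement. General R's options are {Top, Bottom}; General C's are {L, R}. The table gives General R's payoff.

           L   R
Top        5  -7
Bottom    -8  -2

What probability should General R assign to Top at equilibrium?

Row minima: Top → -7, Bottom → -8; maximin = -7.
Column maxima: L → 5, R → -2; minimax = -2.
-7 ≠ -2, so there is no saddle point; optimal play is mixed.
Let General R play Top with probability p. Expected payoff against L: 5p + (-8)(1−p) = 13p − 8; against R: (-7)p + (-2)(1−p) = −5p − 2.
Setting these equal: 13p − 8 = −5p − 2 ⇒ 18p = 6 ⇒ p = 1/3, and the value is (13)·(1/3) − 8 = -11/3.
For General C: with q = P(L), equating Top's and Bottom's payoffs gives 12q − 7 = −6q − 2 ⇒ q = 5/18.

1/3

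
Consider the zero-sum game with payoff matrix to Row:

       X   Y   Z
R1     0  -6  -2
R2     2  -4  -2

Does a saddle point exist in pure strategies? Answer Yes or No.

Yes

Row minima: R1 → -6, R2 → -4; maximin = -4.
Column maxima: X → 2, Y → -4, Z → -2; minimax = -4.
maximin = minimax = -4, so a saddle point exists.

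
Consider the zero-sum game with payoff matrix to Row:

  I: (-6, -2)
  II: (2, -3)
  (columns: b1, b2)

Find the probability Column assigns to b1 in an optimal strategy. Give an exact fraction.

Row minima: I → -6, II → -3; maximin = -3.
Column maxima: b1 → 2, b2 → -2; minimax = -2.
-3 ≠ -2, so there is no saddle point; optimal play is mixed.
Let Row play I with probability p. Expected payoff against b1: (-6)p + 2(1−p) = −8p + 2; against b2: (-2)p + (-3)(1−p) = p − 3.
Setting these equal: −8p + 2 = p − 3 ⇒ −9p = -5 ⇒ p = 5/9, and the value is (-8)·(5/9) + 2 = -22/9.
For Column: with q = P(b1), equating I's and II's payoffs gives −4q − 2 = 5q − 3 ⇒ q = 1/9.

1/9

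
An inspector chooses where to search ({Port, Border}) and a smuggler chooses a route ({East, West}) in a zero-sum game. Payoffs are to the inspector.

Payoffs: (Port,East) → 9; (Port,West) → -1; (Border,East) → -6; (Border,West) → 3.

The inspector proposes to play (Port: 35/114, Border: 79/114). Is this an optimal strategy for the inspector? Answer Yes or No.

No

Against East this mix gives (35/114)·9 + (79/114)·(-6) = -53/38.
Against West this mix gives (35/114)·(-1) + (79/114)·3 = 101/57.
The smuggler will play East, holding the inspector to -53/38. Shifting weight toward the row that does better against East would raise this floor (the equalizing mix achieves 21/19 against both East and West), so the proposed strategy is not optimal.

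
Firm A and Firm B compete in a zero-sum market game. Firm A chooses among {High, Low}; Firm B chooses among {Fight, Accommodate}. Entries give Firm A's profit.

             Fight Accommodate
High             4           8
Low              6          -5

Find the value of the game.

68/15

Row minima: High → 4, Low → -5; maximin = 4.
Column maxima: Fight → 6, Accommodate → 8; minimax = 6.
4 ≠ 6, so there is no saddle point; optimal play is mixed.
Let Firm A play High with probability p. Expected payoff against Fight: 4p + 6(1−p) = −2p + 6; against Accommodate: 8p + (-5)(1−p) = 13p − 5.
Setting these equal: −2p + 6 = 13p − 5 ⇒ −15p = -11 ⇒ p = 11/15, and the value is (-2)·(11/15) + 6 = 68/15.
For Firm B: with q = P(Fight), equating High's and Low's payoffs gives −4q + 8 = 11q − 5 ⇒ q = 13/15.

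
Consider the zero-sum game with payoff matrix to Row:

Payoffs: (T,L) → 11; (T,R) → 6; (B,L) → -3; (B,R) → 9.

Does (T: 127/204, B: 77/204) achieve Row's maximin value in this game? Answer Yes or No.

No

Against L this mix gives (127/204)·11 + (77/204)·(-3) = 583/102.
Against R this mix gives (127/204)·6 + (77/204)·9 = 485/68.
Column will play L, holding Row to 583/102. Shifting weight toward the row that does better against L would raise this floor (the equalizing mix achieves 117/17 against both L and R), so the proposed strategy is not optimal.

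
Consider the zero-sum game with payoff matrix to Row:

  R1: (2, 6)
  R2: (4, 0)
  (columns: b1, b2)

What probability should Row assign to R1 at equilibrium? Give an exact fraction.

1/2

Row minima: R1 → 2, R2 → 0; maximin = 2.
Column maxima: b1 → 4, b2 → 6; minimax = 4.
2 ≠ 4, so there is no saddle point; optimal play is mixed.
Let Row play R1 with probability p. Expected payoff against b1: 2p + 4(1−p) = −2p + 4; against b2: 6p + 0(1−p) = 6p.
Setting these equal: −2p + 4 = 6p ⇒ −8p = -4 ⇒ p = 1/2, and the value is (-2)·(1/2) + 4 = 3.
For Column: with q = P(b1), equating R1's and R2's payoffs gives −4q + 6 = 4q ⇒ q = 3/4.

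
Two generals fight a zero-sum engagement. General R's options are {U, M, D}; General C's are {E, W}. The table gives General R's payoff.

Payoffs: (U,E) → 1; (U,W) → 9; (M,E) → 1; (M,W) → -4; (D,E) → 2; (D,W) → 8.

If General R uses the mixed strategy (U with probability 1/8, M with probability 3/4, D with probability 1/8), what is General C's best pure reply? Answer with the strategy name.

W

If General C plays E, General R's expected payoff is (1/8)·1 + (3/4)·1 + (1/8)·2 = 9/8.
If General C plays W, General R's expected payoff is (1/8)·9 + (3/4)·(-4) + (1/8)·8 = -7/8.
General C minimizes General R's payoff; the smallest is -7/8, so the best response is W.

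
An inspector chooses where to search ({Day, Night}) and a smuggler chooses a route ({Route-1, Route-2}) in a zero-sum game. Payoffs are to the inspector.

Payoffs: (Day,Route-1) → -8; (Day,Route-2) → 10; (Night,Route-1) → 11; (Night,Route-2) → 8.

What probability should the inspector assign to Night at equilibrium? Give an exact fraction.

Row minima: Day → -8, Night → 8; maximin = 8.
Column maxima: Route-1 → 11, Route-2 → 10; minimax = 10.
8 ≠ 10, so there is no saddle point; optimal play is mixed.
Let the inspector play Day with probability p. Expected payoff against Route-1: (-8)p + 11(1−p) = −19p + 11; against Route-2: 10p + 8(1−p) = 2p + 8.
Setting these equal: −19p + 11 = 2p + 8 ⇒ −21p = -3 ⇒ p = 1/7, and the value is (-19)·(1/7) + 11 = 58/7.
For the smuggler: with q = P(Route-1), equating Day's and Night's payoffs gives −18q + 10 = 3q + 8 ⇒ q = 2/21.

6/7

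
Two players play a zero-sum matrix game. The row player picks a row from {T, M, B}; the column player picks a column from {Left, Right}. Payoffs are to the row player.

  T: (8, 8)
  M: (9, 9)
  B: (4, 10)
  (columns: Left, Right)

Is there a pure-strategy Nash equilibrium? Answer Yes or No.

Row minima: T → 8, M → 9, B → 4; maximin = 9.
Column maxima: Left → 9, Right → 10; minimax = 9.
maximin = minimax = 9, so a saddle point exists.

Yes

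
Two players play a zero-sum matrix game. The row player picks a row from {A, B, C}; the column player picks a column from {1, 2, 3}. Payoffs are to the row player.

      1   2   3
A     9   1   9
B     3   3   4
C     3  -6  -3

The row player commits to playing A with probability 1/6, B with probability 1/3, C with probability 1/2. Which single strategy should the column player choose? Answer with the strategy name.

If the column player plays 1, the row player's expected payoff is (1/6)·9 + (1/3)·3 + (1/2)·3 = 4.
If the column player plays 2, the row player's expected payoff is (1/6)·1 + (1/3)·3 + (1/2)·(-6) = -11/6.
If the column player plays 3, the row player's expected payoff is (1/6)·9 + (1/3)·4 + (1/2)·(-3) = 4/3.
The column player minimizes the row player's payoff; the smallest is -11/6, so the best response is 2.

2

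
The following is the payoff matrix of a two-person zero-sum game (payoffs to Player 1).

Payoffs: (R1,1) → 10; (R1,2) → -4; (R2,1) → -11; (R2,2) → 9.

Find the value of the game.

23/17

Row minima: R1 → -4, R2 → -11; maximin = -4.
Column maxima: 1 → 10, 2 → 9; minimax = 9.
-4 ≠ 9, so there is no saddle point; optimal play is mixed.
Let Player 1 play R1 with probability p. Expected payoff against 1: 10p + (-11)(1−p) = 21p − 11; against 2: (-4)p + 9(1−p) = −13p + 9.
Setting these equal: 21p − 11 = −13p + 9 ⇒ 34p = 20 ⇒ p = 10/17, and the value is (21)·(10/17) − 11 = 23/17.
For Player 2: with q = P(1), equating R1's and R2's payoffs gives 14q − 4 = −20q + 9 ⇒ q = 13/34.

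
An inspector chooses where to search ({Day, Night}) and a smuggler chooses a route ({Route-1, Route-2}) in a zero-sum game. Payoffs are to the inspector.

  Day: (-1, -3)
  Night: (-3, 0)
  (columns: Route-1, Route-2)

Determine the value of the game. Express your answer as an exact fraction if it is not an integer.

-9/5

Row minima: Day → -3, Night → -3; maximin = -3.
Column maxima: Route-1 → -1, Route-2 → 0; minimax = -1.
-3 ≠ -1, so there is no saddle point; optimal play is mixed.
Let the inspector play Day with probability p. Expected payoff against Route-1: (-1)p + (-3)(1−p) = 2p − 3; against Route-2: (-3)p + 0(1−p) = −3p.
Setting these equal: 2p − 3 = −3p ⇒ 5p = 3 ⇒ p = 3/5, and the value is (2)·(3/5) − 3 = -9/5.
For the smuggler: with q = P(Route-1), equating Day's and Night's payoffs gives 2q − 3 = −3q ⇒ q = 3/5.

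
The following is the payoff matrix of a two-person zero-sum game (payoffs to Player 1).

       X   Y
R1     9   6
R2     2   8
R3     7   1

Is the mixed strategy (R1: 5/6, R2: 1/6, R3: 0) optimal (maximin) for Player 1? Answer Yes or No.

Against X this mix gives (5/6)·9 + (1/6)·2 = 47/6.
Against Y this mix gives (5/6)·6 + (1/6)·8 = 19/3.
Player 2 will play Y, holding Player 1 to 19/3. Shifting weight toward the row that does better against Y would raise this floor (the equalizing mix achieves 20/3 against both Y and X), so the proposed strategy is not optimal.

No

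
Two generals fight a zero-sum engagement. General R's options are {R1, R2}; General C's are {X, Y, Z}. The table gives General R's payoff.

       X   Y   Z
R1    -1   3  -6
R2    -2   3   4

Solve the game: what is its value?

Row minima: R1 → -6, R2 → -2; maximin = -2.
Column maxima: X → -1, Y → 3, Z → 4; minimax = -1.
-2 ≠ -1, so there is no saddle point; optimal play is mixed.
Y is strictly dominated by X (it gives General R strictly more in every row), so General C never plays it.
On the remaining 2×2 (R1, R2 vs X, Z):
Let General R play R1 with probability p. Expected payoff against X: (-1)p + (-2)(1−p) = p − 2; against Z: (-6)p + 4(1−p) = −10p + 4.
Setting these equal: p − 2 = −10p + 4 ⇒ 11p = 6 ⇒ p = 6/11, and the value is (1)·(6/11) − 2 = -16/11.
For General C: with q = P(X), equating R1's and R2's payoffs gives 5q − 6 = −6q + 4 ⇒ q = 10/11.

-16/11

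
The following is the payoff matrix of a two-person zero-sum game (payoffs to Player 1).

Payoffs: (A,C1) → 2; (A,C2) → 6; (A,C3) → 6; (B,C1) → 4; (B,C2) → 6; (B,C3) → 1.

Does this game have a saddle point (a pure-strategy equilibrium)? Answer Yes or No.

Row minima: A → 2, B → 1; maximin = 2.
Column maxima: C1 → 4, C2 → 6, C3 → 6; minimax = 4.
2 ≠ 4, so no pure-strategy equilibrium exists.

No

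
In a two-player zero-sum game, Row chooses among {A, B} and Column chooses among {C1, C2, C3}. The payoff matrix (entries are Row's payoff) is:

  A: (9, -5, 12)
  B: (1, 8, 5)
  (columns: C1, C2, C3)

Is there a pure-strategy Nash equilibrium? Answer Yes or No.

Row minima: A → -5, B → 1; maximin = 1.
Column maxima: C1 → 9, C2 → 8, C3 → 12; minimax = 8.
1 ≠ 8, so no pure-strategy equilibrium exists.

No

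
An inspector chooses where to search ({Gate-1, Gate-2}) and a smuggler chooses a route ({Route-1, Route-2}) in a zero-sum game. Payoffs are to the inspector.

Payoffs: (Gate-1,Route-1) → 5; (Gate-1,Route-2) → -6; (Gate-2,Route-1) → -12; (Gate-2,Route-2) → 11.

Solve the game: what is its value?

-1/2

Row minima: Gate-1 → -6, Gate-2 → -12; maximin = -6.
Column maxima: Route-1 → 5, Route-2 → 11; minimax = 5.
-6 ≠ 5, so there is no saddle point; optimal play is mixed.
Let the inspector play Gate-1 with probability p. Expected payoff against Route-1: 5p + (-12)(1−p) = 17p − 12; against Route-2: (-6)p + 11(1−p) = −17p + 11.
Setting these equal: 17p − 12 = −17p + 11 ⇒ 34p = 23 ⇒ p = 23/34, and the value is (17)·(23/34) − 12 = -1/2.
For the smuggler: with q = P(Route-1), equating Gate-1's and Gate-2's payoffs gives 11q − 6 = −23q + 11 ⇒ q = 1/2.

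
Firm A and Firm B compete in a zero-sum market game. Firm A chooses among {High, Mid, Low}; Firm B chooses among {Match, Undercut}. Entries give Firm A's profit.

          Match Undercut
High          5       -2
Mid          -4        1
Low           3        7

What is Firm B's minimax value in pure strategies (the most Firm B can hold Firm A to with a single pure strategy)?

Column maxima: Match → 5, Undercut → 7.
The smallest of these is 5.

5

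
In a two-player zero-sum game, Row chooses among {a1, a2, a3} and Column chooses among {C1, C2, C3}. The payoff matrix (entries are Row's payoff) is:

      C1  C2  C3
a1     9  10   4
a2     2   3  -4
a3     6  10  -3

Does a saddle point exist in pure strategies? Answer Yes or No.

Yes

Row minima: a1 → 4, a2 → -4, a3 → -3; maximin = 4.
Column maxima: C1 → 9, C2 → 10, C3 → 4; minimax = 4.
maximin = minimax = 4, so a saddle point exists.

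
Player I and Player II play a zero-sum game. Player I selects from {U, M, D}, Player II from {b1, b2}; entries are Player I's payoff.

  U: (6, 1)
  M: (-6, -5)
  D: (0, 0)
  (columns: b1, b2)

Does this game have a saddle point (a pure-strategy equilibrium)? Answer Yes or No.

Row minima: U → 1, M → -6, D → 0; maximin = 1.
Column maxima: b1 → 6, b2 → 1; minimax = 1.
maximin = minimax = 1, so a saddle point exists.

Yes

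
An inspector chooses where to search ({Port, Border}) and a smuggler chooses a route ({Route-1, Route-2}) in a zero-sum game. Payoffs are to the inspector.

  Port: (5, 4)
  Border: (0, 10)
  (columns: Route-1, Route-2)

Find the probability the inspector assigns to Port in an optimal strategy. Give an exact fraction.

Row minima: Port → 4, Border → 0; maximin = 4.
Column maxima: Route-1 → 5, Route-2 → 10; minimax = 5.
4 ≠ 5, so there is no saddle point; optimal play is mixed.
Let the inspector play Port with probability p. Expected payoff against Route-1: 5p + 0(1−p) = 5p; against Route-2: 4p + 10(1−p) = −6p + 10.
Setting these equal: 5p = −6p + 10 ⇒ 11p = 10 ⇒ p = 10/11, and the value is (5)·(10/11) = 50/11.
For the smuggler: with q = P(Route-1), equating Port's and Border's payoffs gives q + 4 = −10q + 10 ⇒ q = 6/11.

10/11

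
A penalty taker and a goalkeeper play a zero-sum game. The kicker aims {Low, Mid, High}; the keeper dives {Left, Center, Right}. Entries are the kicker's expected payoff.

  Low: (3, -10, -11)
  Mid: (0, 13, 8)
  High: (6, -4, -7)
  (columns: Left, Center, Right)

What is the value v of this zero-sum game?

Row minima: Low → -11, Mid → 0, High → -7; maximin = 0.
Column maxima: Left → 6, Center → 13, Right → 8; minimax = 6.
0 ≠ 6, so there is no saddle point; optimal play is mixed.
Low is strictly dominated by High, so the kicker never plays it.
Center is strictly dominated by Right (it gives the kicker strictly more in every row), so the keeper never plays it.
On the remaining 2×2 (Mid, High vs Left, Right):
Let the kicker play Mid with probability p. Expected payoff against Left: 0p + 6(1−p) = −6p + 6; against Right: 8p + (-7)(1−p) = 15p − 7.
Setting these equal: −6p + 6 = 15p − 7 ⇒ −21p = -13 ⇒ p = 13/21, and the value is (-6)·(13/21) + 6 = 16/7.
For the keeper: with q = P(Left), equating Mid's and High's payoffs gives −8q + 8 = 13q − 7 ⇒ q = 5/7.

16/7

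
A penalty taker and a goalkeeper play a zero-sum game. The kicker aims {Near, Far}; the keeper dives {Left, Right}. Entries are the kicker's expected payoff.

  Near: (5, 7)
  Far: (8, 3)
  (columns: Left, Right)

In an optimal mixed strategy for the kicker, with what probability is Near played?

Row minima: Near → 5, Far → 3; maximin = 5.
Column maxima: Left → 8, Right → 7; minimax = 7.
5 ≠ 7, so there is no saddle point; optimal play is mixed.
Let the kicker play Near with probability p. Expected payoff against Left: 5p + 8(1−p) = −3p + 8; against Right: 7p + 3(1−p) = 4p + 3.
Setting these equal: −3p + 8 = 4p + 3 ⇒ −7p = -5 ⇒ p = 5/7, and the value is (-3)·(5/7) + 8 = 41/7.
For the keeper: with q = P(Left), equating Near's and Far's payoffs gives −2q + 7 = 5q + 3 ⇒ q = 4/7.

5/7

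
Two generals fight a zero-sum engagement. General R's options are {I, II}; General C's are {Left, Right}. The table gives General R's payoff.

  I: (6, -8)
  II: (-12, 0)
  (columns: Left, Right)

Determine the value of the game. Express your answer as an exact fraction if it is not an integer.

-48/13

Row minima: I → -8, II → -12; maximin = -8.
Column maxima: Left → 6, Right → 0; minimax = 0.
-8 ≠ 0, so there is no saddle point; optimal play is mixed.
Let General R play I with probability p. Expected payoff against Left: 6p + (-12)(1−p) = 18p − 12; against Right: (-8)p + 0(1−p) = −8p.
Setting these equal: 18p − 12 = −8p ⇒ 26p = 12 ⇒ p = 6/13, and the value is (18)·(6/13) − 12 = -48/13.
For General C: with q = P(Left), equating I's and II's payoffs gives 14q − 8 = −12q ⇒ q = 4/13.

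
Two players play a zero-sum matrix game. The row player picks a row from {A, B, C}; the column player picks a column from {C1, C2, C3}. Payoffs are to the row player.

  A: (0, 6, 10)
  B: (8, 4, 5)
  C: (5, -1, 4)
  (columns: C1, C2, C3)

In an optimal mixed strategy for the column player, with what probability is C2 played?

Row minima: A → 0, B → 4, C → -1; maximin = 4.
Column maxima: C1 → 8, C2 → 6, C3 → 10; minimax = 6.
4 ≠ 6, so there is no saddle point; optimal play is mixed.
C is strictly dominated by B, so the row player never plays it.
C3 is strictly dominated by C2 (it gives the row player strictly more in every row), so the column player never plays it.
On the remaining 2×2 (A, B vs C1, C2):
Let the row player play A with probability p. Expected payoff against C1: 0p + 8(1−p) = −8p + 8; against C2: 6p + 4(1−p) = 2p + 4.
Setting these equal: −8p + 8 = 2p + 4 ⇒ −10p = -4 ⇒ p = 2/5, and the value is (-8)·(2/5) + 8 = 24/5.
For the column player: with q = P(C1), equating A's and B's payoffs gives −6q + 6 = 4q + 4 ⇒ q = 1/5.

4/5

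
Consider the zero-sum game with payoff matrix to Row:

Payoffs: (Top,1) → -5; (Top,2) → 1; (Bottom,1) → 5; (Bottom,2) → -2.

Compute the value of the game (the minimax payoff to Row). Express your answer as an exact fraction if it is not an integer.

-5/13

Row minima: Top → -5, Bottom → -2; maximin = -2.
Column maxima: 1 → 5, 2 → 1; minimax = 1.
-2 ≠ 1, so there is no saddle point; optimal play is mixed.
Let Row play Top with probability p. Expected payoff against 1: (-5)p + 5(1−p) = −10p + 5; against 2: 1p + (-2)(1−p) = 3p − 2.
Setting these equal: −10p + 5 = 3p − 2 ⇒ −13p = -7 ⇒ p = 7/13, and the value is (-10)·(7/13) + 5 = -5/13.
For Column: with q = P(1), equating Top's and Bottom's payoffs gives −6q + 1 = 7q − 2 ⇒ q = 3/13.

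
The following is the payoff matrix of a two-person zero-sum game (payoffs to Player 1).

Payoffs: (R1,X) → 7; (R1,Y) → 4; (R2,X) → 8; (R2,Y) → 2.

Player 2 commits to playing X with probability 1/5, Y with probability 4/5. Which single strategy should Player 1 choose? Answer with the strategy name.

Expected payoff of R1: (1/5)·7 + (4/5)·4 = 23/5.
Expected payoff of R2: (1/5)·8 + (4/5)·2 = 16/5.
The largest is 23/5, so Player 1's best response is R1.

R1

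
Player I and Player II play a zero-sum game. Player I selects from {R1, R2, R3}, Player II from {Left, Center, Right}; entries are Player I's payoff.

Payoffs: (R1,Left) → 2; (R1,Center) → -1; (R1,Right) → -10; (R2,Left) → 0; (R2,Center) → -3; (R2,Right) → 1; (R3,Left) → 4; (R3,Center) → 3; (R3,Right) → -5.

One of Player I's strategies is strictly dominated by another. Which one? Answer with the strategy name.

R3 gives a strictly higher payoff than R1 against every column: 4 > 2, 3 > -1, -5 > -10.
So R1 is strictly dominated and Player I never plays it.

R1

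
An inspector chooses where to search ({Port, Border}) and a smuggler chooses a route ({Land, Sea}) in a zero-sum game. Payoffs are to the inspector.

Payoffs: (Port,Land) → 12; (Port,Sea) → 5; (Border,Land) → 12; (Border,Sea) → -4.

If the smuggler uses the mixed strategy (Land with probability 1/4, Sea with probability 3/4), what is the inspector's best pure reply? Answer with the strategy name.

Expected payoff of Port: (1/4)·12 + (3/4)·5 = 27/4.
Expected payoff of Border: (1/4)·12 + (3/4)·(-4) = 0.
The largest is 27/4, so the inspector's best response is Port.

Port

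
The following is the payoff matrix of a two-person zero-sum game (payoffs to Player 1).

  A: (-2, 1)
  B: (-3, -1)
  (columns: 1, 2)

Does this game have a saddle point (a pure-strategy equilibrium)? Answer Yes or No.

Yes

Row minima: A → -2, B → -3; maximin = -2.
Column maxima: 1 → -2, 2 → 1; minimax = -2.
maximin = minimax = -2, so a saddle point exists.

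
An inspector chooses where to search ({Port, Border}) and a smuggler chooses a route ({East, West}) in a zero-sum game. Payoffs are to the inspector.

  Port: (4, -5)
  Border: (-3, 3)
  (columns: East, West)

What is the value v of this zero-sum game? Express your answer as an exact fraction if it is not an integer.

-1/5

Row minima: Port → -5, Border → -3; maximin = -3.
Column maxima: East → 4, West → 3; minimax = 3.
-3 ≠ 3, so there is no saddle point; optimal play is mixed.
Let the inspector play Port with probability p. Expected payoff against East: 4p + (-3)(1−p) = 7p − 3; against West: (-5)p + 3(1−p) = −8p + 3.
Setting these equal: 7p − 3 = −8p + 3 ⇒ 15p = 6 ⇒ p = 2/5, and the value is (7)·(2/5) − 3 = -1/5.
For the smuggler: with q = P(East), equating Port's and Border's payoffs gives 9q − 5 = −6q + 3 ⇒ q = 8/15.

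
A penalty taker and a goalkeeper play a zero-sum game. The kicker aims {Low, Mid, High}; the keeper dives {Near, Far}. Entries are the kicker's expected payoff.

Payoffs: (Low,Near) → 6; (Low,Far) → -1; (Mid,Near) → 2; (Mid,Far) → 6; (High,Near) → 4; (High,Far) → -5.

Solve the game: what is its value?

Row minima: Low → -1, Mid → 2, High → -5; maximin = 2.
Column maxima: Near → 6, Far → 6; minimax = 6.
2 ≠ 6, so there is no saddle point; optimal play is mixed.
High is strictly dominated by Low, so the kicker never plays it.
On the remaining 2×2 (Low, Mid vs Near, Far):
Let the kicker play Low with probability p. Expected payoff against Near: 6p + 2(1−p) = 4p + 2; against Far: (-1)p + 6(1−p) = −7p + 6.
Setting these equal: 4p + 2 = −7p + 6 ⇒ 11p = 4 ⇒ p = 4/11, and the value is (4)·(4/11) + 2 = 38/11.
For the keeper: with q = P(Near), equating Low's and Mid's payoffs gives 7q − 1 = −4q + 6 ⇒ q = 7/11.

38/11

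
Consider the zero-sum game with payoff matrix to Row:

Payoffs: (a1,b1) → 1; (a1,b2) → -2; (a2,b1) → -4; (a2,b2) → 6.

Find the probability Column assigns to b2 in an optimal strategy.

Row minima: a1 → -2, a2 → -4; maximin = -2.
Column maxima: b1 → 1, b2 → 6; minimax = 1.
-2 ≠ 1, so there is no saddle point; optimal play is mixed.
Let Row play a1 with probability p. Expected payoff against b1: 1p + (-4)(1−p) = 5p − 4; against b2: (-2)p + 6(1−p) = −8p + 6.
Setting these equal: 5p − 4 = −8p + 6 ⇒ 13p = 10 ⇒ p = 10/13, and the value is (5)·(10/13) − 4 = -2/13.
For Column: with q = P(b1), equating a1's and a2's payoffs gives 3q − 2 = −10q + 6 ⇒ q = 8/13.

5/13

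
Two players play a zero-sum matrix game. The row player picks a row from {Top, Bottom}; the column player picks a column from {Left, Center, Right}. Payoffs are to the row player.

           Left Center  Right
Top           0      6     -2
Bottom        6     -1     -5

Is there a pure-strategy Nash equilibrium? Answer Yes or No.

Row minima: Top → -2, Bottom → -5; maximin = -2.
Column maxima: Left → 6, Center → 6, Right → -2; minimax = -2.
maximin = minimax = -2, so a saddle point exists.

Yes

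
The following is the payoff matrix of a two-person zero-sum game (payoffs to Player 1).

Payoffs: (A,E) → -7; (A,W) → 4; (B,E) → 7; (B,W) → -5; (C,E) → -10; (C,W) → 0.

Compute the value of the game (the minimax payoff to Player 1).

Row minima: A → -7, B → -5, C → -10; maximin = -5.
Column maxima: E → 7, W → 4; minimax = 4.
-5 ≠ 4, so there is no saddle point; optimal play is mixed.
C is strictly dominated by A, so Player 1 never plays it.
On the remaining 2×2 (A, B vs E, W):
Let Player 1 play A with probability p. Expected payoff against E: (-7)p + 7(1−p) = −14p + 7; against W: 4p + (-5)(1−p) = 9p − 5.
Setting these equal: −14p + 7 = 9p − 5 ⇒ −23p = -12 ⇒ p = 12/23, and the value is (-14)·(12/23) + 7 = -7/23.
For Player 2: with q = P(E), equating A's and B's payoffs gives −11q + 4 = 12q − 5 ⇒ q = 9/23.

-7/23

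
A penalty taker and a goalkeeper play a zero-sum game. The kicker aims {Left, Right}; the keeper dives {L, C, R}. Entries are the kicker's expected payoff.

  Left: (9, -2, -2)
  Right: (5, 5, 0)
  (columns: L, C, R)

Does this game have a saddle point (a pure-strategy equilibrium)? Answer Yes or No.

Row minima: Left → -2, Right → 0; maximin = 0.
Column maxima: L → 9, C → 5, R → 0; minimax = 0.
maximin = minimax = 0, so a saddle point exists.

Yes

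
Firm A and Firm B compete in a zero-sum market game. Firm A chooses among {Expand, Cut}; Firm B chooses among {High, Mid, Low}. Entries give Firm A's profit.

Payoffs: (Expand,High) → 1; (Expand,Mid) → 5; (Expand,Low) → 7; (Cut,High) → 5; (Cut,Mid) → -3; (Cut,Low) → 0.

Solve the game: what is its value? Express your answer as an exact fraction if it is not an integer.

7/3

Row minima: Expand → 1, Cut → -3; maximin = 1.
Column maxima: High → 5, Mid → 5, Low → 7; minimax = 5.
1 ≠ 5, so there is no saddle point; optimal play is mixed.
Low is strictly dominated by Mid (it gives Firm A strictly more in every row), so Firm B never plays it.
On the remaining 2×2 (Expand, Cut vs High, Mid):
Let Firm A play Expand with probability p. Expected payoff against High: 1p + 5(1−p) = −4p + 5; against Mid: 5p + (-3)(1−p) = 8p − 3.
Setting these equal: −4p + 5 = 8p − 3 ⇒ −12p = -8 ⇒ p = 2/3, and the value is (-4)·(2/3) + 5 = 7/3.
For Firm B: with q = P(High), equating Expand's and Cut's payoffs gives −4q + 5 = 8q − 3 ⇒ q = 2/3.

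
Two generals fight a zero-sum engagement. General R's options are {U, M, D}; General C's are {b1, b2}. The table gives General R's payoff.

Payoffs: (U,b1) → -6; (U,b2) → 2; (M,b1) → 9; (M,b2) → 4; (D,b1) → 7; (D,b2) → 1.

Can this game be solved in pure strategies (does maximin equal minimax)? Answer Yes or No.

Yes

Row minima: U → -6, M → 4, D → 1; maximin = 4.
Column maxima: b1 → 9, b2 → 4; minimax = 4.
maximin = minimax = 4, so a saddle point exists.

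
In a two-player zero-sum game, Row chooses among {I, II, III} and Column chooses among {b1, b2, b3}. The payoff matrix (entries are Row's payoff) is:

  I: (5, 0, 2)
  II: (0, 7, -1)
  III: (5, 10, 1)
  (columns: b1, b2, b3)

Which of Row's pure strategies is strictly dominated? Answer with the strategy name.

III gives a strictly higher payoff than II against every column: 5 > 0, 10 > 7, 1 > -1.
So II is strictly dominated and Row never plays it.

II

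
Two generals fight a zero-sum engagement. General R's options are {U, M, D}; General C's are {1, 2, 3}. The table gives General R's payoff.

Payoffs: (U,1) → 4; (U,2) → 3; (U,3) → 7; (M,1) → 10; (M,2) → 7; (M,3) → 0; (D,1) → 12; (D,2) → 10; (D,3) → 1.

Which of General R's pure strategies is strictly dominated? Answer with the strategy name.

M

D gives a strictly higher payoff than M against every column: 12 > 10, 10 > 7, 1 > 0.
So M is strictly dominated and General R never plays it.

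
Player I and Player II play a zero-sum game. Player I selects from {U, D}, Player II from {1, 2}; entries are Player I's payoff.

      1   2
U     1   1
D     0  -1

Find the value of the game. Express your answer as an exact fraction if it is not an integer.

Row minima: U → 1, D → -1; maximin = 1.
Column maxima: 1 → 1, 2 → 1; minimax = 1.
Since maximin = minimax = 1, there is a saddle point and the value is 1.

1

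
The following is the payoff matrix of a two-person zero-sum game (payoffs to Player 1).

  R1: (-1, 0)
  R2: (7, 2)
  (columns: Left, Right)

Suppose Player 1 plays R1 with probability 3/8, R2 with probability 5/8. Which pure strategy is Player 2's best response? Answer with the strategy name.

Right

If Player 2 plays Left, Player 1's expected payoff is (3/8)·(-1) + (5/8)·7 = 4.
If Player 2 plays Right, Player 1's expected payoff is (3/8)·0 + (5/8)·2 = 5/4.
Player 2 minimizes Player 1's payoff; the smallest is 5/4, so the best response is Right.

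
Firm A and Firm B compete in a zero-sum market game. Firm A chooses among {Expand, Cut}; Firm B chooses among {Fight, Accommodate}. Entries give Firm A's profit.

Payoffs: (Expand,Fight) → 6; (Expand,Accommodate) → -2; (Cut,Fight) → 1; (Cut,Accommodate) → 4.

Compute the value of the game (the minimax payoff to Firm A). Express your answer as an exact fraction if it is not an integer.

Row minima: Expand → -2, Cut → 1; maximin = 1.
Column maxima: Fight → 6, Accommodate → 4; minimax = 4.
1 ≠ 4, so there is no saddle point; optimal play is mixed.
Let Firm A play Expand with probability p. Expected payoff against Fight: 6p + 1(1−p) = 5p + 1; against Accommodate: (-2)p + 4(1−p) = −6p + 4.
Setting these equal: 5p + 1 = −6p + 4 ⇒ 11p = 3 ⇒ p = 3/11, and the value is (5)·(3/11) + 1 = 26/11.
For Firm B: with q = P(Fight), equating Expand's and Cut's payoffs gives 8q − 2 = −3q + 4 ⇒ q = 6/11.

26/11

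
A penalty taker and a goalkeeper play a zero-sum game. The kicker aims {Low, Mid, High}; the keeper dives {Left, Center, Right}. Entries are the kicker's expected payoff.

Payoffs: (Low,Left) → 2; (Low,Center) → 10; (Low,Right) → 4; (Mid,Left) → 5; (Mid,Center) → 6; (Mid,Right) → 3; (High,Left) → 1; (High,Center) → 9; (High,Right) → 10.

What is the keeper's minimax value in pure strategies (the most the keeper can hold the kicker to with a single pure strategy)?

5

Column maxima: Left → 5, Center → 10, Right → 10.
The smallest of these is 5.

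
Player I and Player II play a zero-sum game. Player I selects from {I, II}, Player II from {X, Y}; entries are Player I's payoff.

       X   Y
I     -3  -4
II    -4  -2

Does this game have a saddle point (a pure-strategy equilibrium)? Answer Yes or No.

Row minima: I → -4, II → -4; maximin = -4.
Column maxima: X → -3, Y → -2; minimax = -3.
-4 ≠ -3, so no pure-strategy equilibrium exists.

No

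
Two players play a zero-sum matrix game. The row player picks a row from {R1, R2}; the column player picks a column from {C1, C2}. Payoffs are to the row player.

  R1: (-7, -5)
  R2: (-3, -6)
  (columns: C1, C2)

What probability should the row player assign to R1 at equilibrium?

3/5

Row minima: R1 → -7, R2 → -6; maximin = -6.
Column maxima: C1 → -3, C2 → -5; minimax = -5.
-6 ≠ -5, so there is no saddle point; optimal play is mixed.
Let the row player play R1 with probability p. Expected payoff against C1: (-7)p + (-3)(1−p) = −4p − 3; against C2: (-5)p + (-6)(1−p) = p − 6.
Setting these equal: −4p − 3 = p − 6 ⇒ −5p = -3 ⇒ p = 3/5, and the value is (-4)·(3/5) − 3 = -27/5.
For the column player: with q = P(C1), equating R1's and R2's payoffs gives −2q − 5 = 3q − 6 ⇒ q = 1/5.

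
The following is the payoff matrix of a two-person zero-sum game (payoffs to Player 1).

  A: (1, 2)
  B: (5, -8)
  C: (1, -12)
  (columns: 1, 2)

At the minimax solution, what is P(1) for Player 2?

5/7

Row minima: A → 1, B → -8, C → -12; maximin = 1.
Column maxima: 1 → 5, 2 → 2; minimax = 2.
1 ≠ 2, so there is no saddle point; optimal play is mixed.
C is strictly dominated by B, so Player 1 never plays it.
On the remaining 2×2 (A, B vs 1, 2):
Let Player 1 play A with probability p. Expected payoff against 1: 1p + 5(1−p) = −4p + 5; against 2: 2p + (-8)(1−p) = 10p − 8.
Setting these equal: −4p + 5 = 10p − 8 ⇒ −14p = -13 ⇒ p = 13/14, and the value is (-4)·(13/14) + 5 = 9/7.
For Player 2: with q = P(1), equating A's and B's payoffs gives −q + 2 = 13q − 8 ⇒ q = 5/7.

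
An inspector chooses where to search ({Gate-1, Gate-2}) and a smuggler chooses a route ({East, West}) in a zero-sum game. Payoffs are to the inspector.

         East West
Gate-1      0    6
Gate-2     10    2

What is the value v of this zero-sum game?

30/7

Row minima: Gate-1 → 0, Gate-2 → 2; maximin = 2.
Column maxima: East → 10, West → 6; minimax = 6.
2 ≠ 6, so there is no saddle point; optimal play is mixed.
Let the inspector play Gate-1 with probability p. Expected payoff against East: 0p + 10(1−p) = −10p + 10; against West: 6p + 2(1−p) = 4p + 2.
Setting these equal: −10p + 10 = 4p + 2 ⇒ −14p = -8 ⇒ p = 4/7, and the value is (-10)·(4/7) + 10 = 30/7.
For the smuggler: with q = P(East), equating Gate-1's and Gate-2's payoffs gives −6q + 6 = 8q + 2 ⇒ q = 2/7.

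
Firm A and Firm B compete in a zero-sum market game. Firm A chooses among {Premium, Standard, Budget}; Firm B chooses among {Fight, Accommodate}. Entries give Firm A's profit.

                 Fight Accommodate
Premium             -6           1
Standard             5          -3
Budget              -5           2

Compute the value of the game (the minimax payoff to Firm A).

-1/3

Row minima: Premium → -6, Standard → -3, Budget → -5; maximin = -3.
Column maxima: Fight → 5, Accommodate → 2; minimax = 2.
-3 ≠ 2, so there is no saddle point; optimal play is mixed.
Premium is strictly dominated by Budget, so Firm A never plays it.
On the remaining 2×2 (Standard, Budget vs Fight, Accommodate):
Let Firm A play Standard with probability p. Expected payoff against Fight: 5p + (-5)(1−p) = 10p − 5; against Accommodate: (-3)p + 2(1−p) = −5p + 2.
Setting these equal: 10p − 5 = −5p + 2 ⇒ 15p = 7 ⇒ p = 7/15, and the value is (10)·(7/15) − 5 = -1/3.
For Firm B: with q = P(Fight), equating Standard's and Budget's payoffs gives 8q − 3 = −7q + 2 ⇒ q = 1/3.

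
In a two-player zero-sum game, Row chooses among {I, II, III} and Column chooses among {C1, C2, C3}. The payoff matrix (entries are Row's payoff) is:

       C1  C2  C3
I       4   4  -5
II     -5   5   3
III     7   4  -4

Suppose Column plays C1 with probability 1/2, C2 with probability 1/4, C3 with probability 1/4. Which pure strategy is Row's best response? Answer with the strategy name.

III

Expected payoff of I: (1/2)·4 + (1/4)·4 + (1/4)·(-5) = 7/4.
Expected payoff of II: (1/2)·(-5) + (1/4)·5 + (1/4)·3 = -1/2.
Expected payoff of III: (1/2)·7 + (1/4)·4 + (1/4)·(-4) = 7/2.
The largest is 7/2, so Row's best response is III.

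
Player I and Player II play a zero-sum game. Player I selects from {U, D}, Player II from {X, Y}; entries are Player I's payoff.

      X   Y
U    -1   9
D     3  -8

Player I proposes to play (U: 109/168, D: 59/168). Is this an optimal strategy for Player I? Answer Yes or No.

No

Against X this mix gives (109/168)·(-1) + (59/168)·3 = 17/42.
Against Y this mix gives (109/168)·9 + (59/168)·(-8) = 509/168.
Player II will play X, holding Player I to 17/42. Shifting weight toward the row that does better against X would raise this floor (the equalizing mix achieves 19/21 against both X and Y), so the proposed strategy is not optimal.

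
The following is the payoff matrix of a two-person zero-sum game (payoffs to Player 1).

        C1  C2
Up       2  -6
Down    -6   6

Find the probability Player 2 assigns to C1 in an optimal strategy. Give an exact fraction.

Row minima: Up → -6, Down → -6; maximin = -6.
Column maxima: C1 → 2, C2 → 6; minimax = 2.
-6 ≠ 2, so there is no saddle point; optimal play is mixed.
Let Player 1 play Up with probability p. Expected payoff against C1: 2p + (-6)(1−p) = 8p − 6; against C2: (-6)p + 6(1−p) = −12p + 6.
Setting these equal: 8p − 6 = −12p + 6 ⇒ 20p = 12 ⇒ p = 3/5, and the value is (8)·(3/5) − 6 = -6/5.
For Player 2: with q = P(C1), equating Up's and Down's payoffs gives 8q − 6 = −12q + 6 ⇒ q = 3/5.

3/5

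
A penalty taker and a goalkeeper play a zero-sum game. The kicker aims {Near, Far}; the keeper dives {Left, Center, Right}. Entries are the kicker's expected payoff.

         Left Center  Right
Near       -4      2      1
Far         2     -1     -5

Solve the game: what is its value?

-3/2

Row minima: Near → -4, Far → -5; maximin = -4.
Column maxima: Left → 2, Center → 2, Right → 1; minimax = 1.
-4 ≠ 1, so there is no saddle point; optimal play is mixed.
Center is strictly dominated by Right (it gives the kicker strictly more in every row), so the keeper never plays it.
On the remaining 2×2 (Near, Far vs Left, Right):
Let the kicker play Near with probability p. Expected payoff against Left: (-4)p + 2(1−p) = −6p + 2; against Right: 1p + (-5)(1−p) = 6p − 5.
Setting these equal: −6p + 2 = 6p − 5 ⇒ −12p = -7 ⇒ p = 7/12, and the value is (-6)·(7/12) + 2 = -3/2.
For the keeper: with q = P(Left), equating Near's and Far's payoffs gives −5q + 1 = 7q − 5 ⇒ q = 1/2.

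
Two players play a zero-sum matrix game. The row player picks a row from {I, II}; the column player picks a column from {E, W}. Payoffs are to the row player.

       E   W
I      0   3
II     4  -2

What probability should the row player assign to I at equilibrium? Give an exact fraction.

2/3

Row minima: I → 0, II → -2; maximin = 0.
Column maxima: E → 4, W → 3; minimax = 3.
0 ≠ 3, so there is no saddle point; optimal play is mixed.
Let the row player play I with probability p. Expected payoff against E: 0p + 4(1−p) = −4p + 4; against W: 3p + (-2)(1−p) = 5p − 2.
Setting these equal: −4p + 4 = 5p − 2 ⇒ −9p = -6 ⇒ p = 2/3, and the value is (-4)·(2/3) + 4 = 4/3.
For the column player: with q = P(E), equating I's and II's payoffs gives −3q + 3 = 6q − 2 ⇒ q = 5/9.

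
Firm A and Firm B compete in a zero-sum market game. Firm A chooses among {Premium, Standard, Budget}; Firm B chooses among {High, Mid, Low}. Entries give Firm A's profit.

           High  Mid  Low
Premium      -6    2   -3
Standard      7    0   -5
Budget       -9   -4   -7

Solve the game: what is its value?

Row minima: Premium → -6, Standard → -5, Budget → -9; maximin = -5.
Column maxima: High → 7, Mid → 2, Low → -3; minimax = -3.
-5 ≠ -3, so there is no saddle point; optimal play is mixed.
Budget is strictly dominated by Premium, so Firm A never plays it.
Mid is strictly dominated by Low (it gives Firm A strictly more in every row), so Firm B never plays it.
On the remaining 2×2 (Premium, Standard vs High, Low):
Let Firm A play Premium with probability p. Expected payoff against High: (-6)p + 7(1−p) = −13p + 7; against Low: (-3)p + (-5)(1−p) = 2p − 5.
Setting these equal: −13p + 7 = 2p − 5 ⇒ −15p = -12 ⇒ p = 4/5, and the value is (-13)·(4/5) + 7 = -17/5.
For Firm B: with q = P(High), equating Premium's and Standard's payoffs gives −3q − 3 = 12q − 5 ⇒ q = 2/15.

-17/5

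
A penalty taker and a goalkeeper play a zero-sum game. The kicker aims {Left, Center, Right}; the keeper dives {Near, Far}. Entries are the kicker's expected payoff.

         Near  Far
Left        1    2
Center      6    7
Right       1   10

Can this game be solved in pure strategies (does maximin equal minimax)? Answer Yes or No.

Row minima: Left → 1, Center → 6, Right → 1; maximin = 6.
Column maxima: Near → 6, Far → 10; minimax = 6.
maximin = minimax = 6, so a saddle point exists.

Yes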